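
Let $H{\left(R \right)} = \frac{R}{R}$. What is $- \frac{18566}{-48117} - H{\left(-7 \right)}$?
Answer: $- \frac{29551}{48117} \approx -0.61415$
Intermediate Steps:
$H{\left(R \right)} = 1$
$- \frac{18566}{-48117} - H{\left(-7 \right)} = - \frac{18566}{-48117} - 1 = \left(-18566\right) \left(- \frac{1}{48117}\right) - 1 = \frac{18566}{48117} - 1 = - \frac{29551}{48117}$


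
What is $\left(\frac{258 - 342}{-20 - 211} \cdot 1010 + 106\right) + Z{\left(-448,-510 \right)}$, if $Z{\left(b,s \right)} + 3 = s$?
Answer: $- \frac{437}{11} \approx -39.727$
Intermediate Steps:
$Z{\left(b,s \right)} = -3 + s$
$\left(\frac{258 - 342}{-20 - 211} \cdot 1010 + 106\right) + Z{\left(-448,-510 \right)} = \left(\frac{258 - 342}{-20 - 211} \cdot 1010 + 106\right) - 513 = \left(- \frac{84}{-231} \cdot 1010 + 106\right) - 513 = \left(\left(-84\right) \left(- \frac{1}{231}\right) 1010 + 106\right) - 513 = \left(\frac{4}{11} \cdot 1010 + 106\right) - 513 = \left(\frac{4040}{11} + 106\right) - 513 = \frac{5206}{11} - 513 = - \frac{437}{11}$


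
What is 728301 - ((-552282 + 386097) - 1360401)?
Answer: 2254887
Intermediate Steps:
728301 - ((-552282 + 386097) - 1360401) = 728301 - (-166185 - 1360401) = 728301 - 1*(-1526586) = 728301 + 1526586 = 2254887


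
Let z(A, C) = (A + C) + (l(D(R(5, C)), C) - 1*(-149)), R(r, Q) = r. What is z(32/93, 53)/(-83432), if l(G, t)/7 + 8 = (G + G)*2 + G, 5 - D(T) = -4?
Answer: -42905/7759176 ≈ -0.0055296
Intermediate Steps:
D(T) = 9 (D(T) = 5 - 1*(-4) = 5 + 4 = 9)
l(G, t) = -56 + 35*G (l(G, t) = -56 + 7*((G + G)*2 + G) = -56 + 7*((2*G)*2 + G) = -56 + 7*(4*G + G) = -56 + 7*(5*G) = -56 + 35*G)
z(A, C) = 408 + A + C (z(A, C) = (A + C) + ((-56 + 35*9) - 1*(-149)) = (A + C) + ((-56 + 315) + 149) = (A + C) + (259 + 149) = (A + C) + 408 = 408 + A + C)
z(32/93, 53)/(-83432) = (408 + 32/93 + 53)/(-83432) = (408 + 32*(1/93) + 53)*(-1/83432) = (408 + 32/93 + 53)*(-1/83432) = (42905/93)*(-1/83432) = -42905/7759176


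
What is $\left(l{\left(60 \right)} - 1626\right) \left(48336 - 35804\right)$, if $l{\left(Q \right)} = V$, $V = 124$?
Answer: $-18823064$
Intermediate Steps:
$l{\left(Q \right)} = 124$
$\left(l{\left(60 \right)} - 1626\right) \left(48336 - 35804\right) = \left(124 - 1626\right) \left(48336 - 35804\right) = \left(-1502\right) 12532 = -18823064$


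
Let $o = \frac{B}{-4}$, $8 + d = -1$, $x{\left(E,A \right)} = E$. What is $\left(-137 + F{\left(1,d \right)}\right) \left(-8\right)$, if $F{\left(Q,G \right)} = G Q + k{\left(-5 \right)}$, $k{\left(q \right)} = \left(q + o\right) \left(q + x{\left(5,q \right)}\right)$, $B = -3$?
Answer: $1168$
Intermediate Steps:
$d = -9$ ($d = -8 - 1 = -9$)
$o = \frac{3}{4}$ ($o = - \frac{3}{-4} = \left(-3\right) \left(- \frac{1}{4}\right) = \frac{3}{4} \approx 0.75$)
$k{\left(q \right)} = \left(5 + q\right) \left(\frac{3}{4} + q\right)$ ($k{\left(q \right)} = \left(q + \frac{3}{4}\right) \left(q + 5\right) = \left(\frac{3}{4} + q\right) \left(5 + q\right) = \left(5 + q\right) \left(\frac{3}{4} + q\right)$)
$F{\left(Q,G \right)} = G Q$ ($F{\left(Q,G \right)} = G Q + \left(\frac{15}{4} + \left(-5\right)^{2} + \frac{23}{4} \left(-5\right)\right) = G Q + \left(\frac{15}{4} + 25 - \frac{115}{4}\right) = G Q + 0 = G Q$)
$\left(-137 + F{\left(1,d \right)}\right) \left(-8\right) = \left(-137 - 9\right) \left(-8\right) = \left(-146\right) \left(-8\right) = 1168$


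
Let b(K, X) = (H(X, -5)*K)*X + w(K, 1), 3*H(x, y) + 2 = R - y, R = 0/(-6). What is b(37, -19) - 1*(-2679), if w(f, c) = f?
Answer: 2013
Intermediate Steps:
R = 0 (R = 0*(-1/6) = 0)
H(x, y) = -2/3 - y/3 (H(x, y) = -2/3 + (0 - y)/3 = -2/3 + (-y)/3 = -2/3 - y/3)
b(K, X) = K + K*X (b(K, X) = ((-2/3 - 1/3*(-5))*K)*X + K = ((-2/3 + 5/3)*K)*X + K = (1*K)*X + K = K*X + K = K + K*X)
b(37, -19) - 1*(-2679) = 37*(1 - 19) - 1*(-2679) = 37*(-18) + 2679 = -666 + 2679 = 2013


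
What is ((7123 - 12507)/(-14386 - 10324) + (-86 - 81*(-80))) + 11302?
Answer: 218636772/12355 ≈ 17696.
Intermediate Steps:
((7123 - 12507)/(-14386 - 10324) + (-86 - 81*(-80))) + 11302 = (-5384/(-24710) + (-86 + 6480)) + 11302 = (-5384*(-1/24710) + 6394) + 11302 = (2692/12355 + 6394) + 11302 = 79000562/12355 + 11302 = 218636772/12355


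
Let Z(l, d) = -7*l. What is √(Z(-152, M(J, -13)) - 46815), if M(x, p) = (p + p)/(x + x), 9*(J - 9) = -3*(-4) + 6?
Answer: I*√45751 ≈ 213.89*I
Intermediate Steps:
J = 11 (J = 9 + (-3*(-4) + 6)/9 = 9 + (12 + 6)/9 = 9 + (⅑)*18 = 9 + 2 = 11)
M(x, p) = p/x (M(x, p) = (2*p)/((2*x)) = (2*p)*(1/(2*x)) = p/x)
√(Z(-152, M(J, -13)) - 46815) = √(-7*(-152) - 46815) = √(1064 - 46815) = √(-45751) = I*√45751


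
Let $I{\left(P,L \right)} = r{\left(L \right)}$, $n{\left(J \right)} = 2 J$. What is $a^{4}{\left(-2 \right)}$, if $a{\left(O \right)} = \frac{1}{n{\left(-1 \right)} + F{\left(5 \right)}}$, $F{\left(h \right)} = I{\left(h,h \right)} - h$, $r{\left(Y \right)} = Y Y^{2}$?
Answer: $\frac{1}{193877776} \approx 5.1579 \cdot 10^{-9}$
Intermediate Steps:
$r{\left(Y \right)} = Y^{3}$
$I{\left(P,L \right)} = L^{3}$
$F{\left(h \right)} = h^{3} - h$
$a{\left(O \right)} = \frac{1}{118}$ ($a{\left(O \right)} = \frac{1}{2 \left(-1\right) + \left(5^{3} - 5\right)} = \frac{1}{-2 + \left(125 - 5\right)} = \frac{1}{-2 + 120} = \frac{1}{118}$)
$a^{4}{\left(-2 \right)} = \left(\frac{1}{118}\right)^{4} = \frac{1}{193877776}$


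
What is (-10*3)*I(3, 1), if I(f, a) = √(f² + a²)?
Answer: -30*√10 ≈ -94.868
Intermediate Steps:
I(f, a) = √(a² + f²)
(-10*3)*I(3, 1) = (-10*3)*√(1² + 3²) = -30*√(1 + 9) = -30*√10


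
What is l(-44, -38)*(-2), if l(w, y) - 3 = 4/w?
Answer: -64/11 ≈ -5.8182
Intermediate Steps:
l(w, y) = 3 + 4/w
l(-44, -38)*(-2) = (3 + 4/(-44))*(-2) = (3 + 4*(-1/44))*(-2) = (3 - 1/11)*(-2) = (32/11)*(-2) = -64/11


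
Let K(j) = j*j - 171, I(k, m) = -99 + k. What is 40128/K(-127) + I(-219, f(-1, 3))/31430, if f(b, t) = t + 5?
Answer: 314037099/125389985 ≈ 2.5045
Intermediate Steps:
f(b, t) = 5 + t
K(j) = -171 + j**2 (K(j) = j**2 - 171 = -171 + j**2)
40128/K(-127) + I(-219, f(-1, 3))/31430 = 40128/(-171 + (-127)**2) + (-99 - 219)/31430 = 40128/(-171 + 16129) - 318*1/31430 = 40128/15958 - 159/15715 = 40128*(1/15958) - 159/15715 = 20064/7979 - 159/15715 = 314037099/125389985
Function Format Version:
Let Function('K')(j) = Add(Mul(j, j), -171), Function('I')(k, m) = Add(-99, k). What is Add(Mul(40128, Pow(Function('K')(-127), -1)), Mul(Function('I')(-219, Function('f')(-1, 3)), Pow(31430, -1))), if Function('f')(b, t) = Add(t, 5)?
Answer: Rational(314037099, 125389985) ≈ 2.5045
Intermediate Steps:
Function('f')(b, t) = Add(5, t)
Function('K')(j) = Add(-171, Pow(j, 2)) (Function('K')(j) = Add(Pow(j, 2), -171) = Add(-171, Pow(j, 2)))
Add(Mul(40128, Pow(Function('K')(-127), -1)), Mul(Function('I')(-219, Function('f')(-1, 3)), Pow(31430, -1))) = Add(Mul(40128, Pow(Add(-171, Pow(-127, 2)), -1)), Mul(Add(-99, -219), Pow(31430, -1))) = Add(Mul(40128, Pow(Add(-171, 16129), -1)), Mul(-318, Rational(1, 31430))) = Add(Mul(40128, Pow(15958, -1)), Rational(-159, 15715)) = Add(Mul(40128, Rational(1, 15958)), Rational(-159, 15715)) = Add(Rational(20064, 7979), Rational(-159, 15715)) = Rational(314037099, 125389985)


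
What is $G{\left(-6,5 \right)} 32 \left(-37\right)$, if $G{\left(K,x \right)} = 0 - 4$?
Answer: $4736$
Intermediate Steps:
$G{\left(K,x \right)} = -4$
$G{\left(-6,5 \right)} 32 \left(-37\right) = \left(-4\right) 32 \left(-37\right) = \left(-128\right) \left(-37\right) = 4736$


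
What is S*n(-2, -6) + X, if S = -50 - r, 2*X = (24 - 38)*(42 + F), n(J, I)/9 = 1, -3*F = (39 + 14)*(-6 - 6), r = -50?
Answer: -1778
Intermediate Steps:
F = 212 (F = -(39 + 14)*(-6 - 6)/3 = -53*(-12)/3 = -⅓*(-636) = 212)
n(J, I) = 9 (n(J, I) = 9*1 = 9)
X = -1778 (X = ((24 - 38)*(42 + 212))/2 = (-14*254)/2 = (½)*(-3556) = -1778)
S = 0 (S = -50 - 1*(-50) = -50 + 50 = 0)
S*n(-2, -6) + X = 0*9 - 1778 = 0 - 1778 = -1778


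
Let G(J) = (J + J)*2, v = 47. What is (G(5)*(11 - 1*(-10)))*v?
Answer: 19740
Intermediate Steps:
G(J) = 4*J (G(J) = (2*J)*2 = 4*J)
(G(5)*(11 - 1*(-10)))*v = ((4*5)*(11 - 1*(-10)))*47 = (20*(11 + 10))*47 = (20*21)*47 = 420*47 = 19740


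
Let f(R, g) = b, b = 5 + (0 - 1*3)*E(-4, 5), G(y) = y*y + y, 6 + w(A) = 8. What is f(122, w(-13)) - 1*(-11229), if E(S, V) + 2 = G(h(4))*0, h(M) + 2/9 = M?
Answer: 11240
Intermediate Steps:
h(M) = -2/9 + M
w(A) = 2 (w(A) = -6 + 8 = 2)
G(y) = y + y² (G(y) = y² + y = y + y²)
E(S, V) = -2 (E(S, V) = -2 + ((-2/9 + 4)*(1 + (-2/9 + 4)))*0 = -2 + (34*(1 + 34/9)/9)*0 = -2 + ((34/9)*(43/9))*0 = -2 + (1462/81)*0 = -2 + 0 = -2)
b = 11 (b = 5 + (0 - 1*3)*(-2) = 5 + (0 - 3)*(-2) = 5 - 3*(-2) = 5 + 6 = 11)
f(R, g) = 11
f(122, w(-13)) - 1*(-11229) = 11 - 1*(-11229) = 11 + 11229 = 11240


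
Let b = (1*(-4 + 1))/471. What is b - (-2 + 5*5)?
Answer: -3612/157 ≈ -23.006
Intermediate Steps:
b = -1/157 (b = (1*(-3))*(1/471) = -3*1/471 = -1/157 ≈ -0.0063694)
b - (-2 + 5*5) = -1/157 - (-2 + 5*5) = -1/157 - (-2 + 25) = -1/157 - 1*23 = -1/157 - 23 = -3612/157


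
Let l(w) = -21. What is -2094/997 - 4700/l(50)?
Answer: 4641926/20937 ≈ 221.71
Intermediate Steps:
-2094/997 - 4700/l(50) = -2094/997 - 4700/(-21) = -2094*1/997 - 4700*(-1/21) = -2094/997 + 4700/21 = 4641926/20937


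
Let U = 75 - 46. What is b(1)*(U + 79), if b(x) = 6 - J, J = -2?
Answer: 864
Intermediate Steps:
U = 29
b(x) = 8 (b(x) = 6 - 1*(-2) = 6 + 2 = 8)
b(1)*(U + 79) = 8*(29 + 79) = 8*108 = 864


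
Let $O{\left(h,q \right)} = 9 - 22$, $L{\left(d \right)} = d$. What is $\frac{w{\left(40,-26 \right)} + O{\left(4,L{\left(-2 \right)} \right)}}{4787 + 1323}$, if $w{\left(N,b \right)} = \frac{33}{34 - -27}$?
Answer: $- \frac{76}{37271} \approx -0.0020391$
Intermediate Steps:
$w{\left(N,b \right)} = \frac{33}{61}$ ($w{\left(N,b \right)} = \frac{33}{34 + 27} = \frac{33}{61}$)
$O{\left(h,q \right)} = -13$
$\frac{w{\left(40,-26 \right)} + O{\left(4,L{\left(-2 \right)} \right)}}{4787 + 1323} = \frac{\frac{33}{61} - 13}{4787 + 1323} = - \frac{760}{61 \cdot 6110} = \left(- \frac{760}{61}\right) \frac{1}{6110} = - \frac{76}{37271}$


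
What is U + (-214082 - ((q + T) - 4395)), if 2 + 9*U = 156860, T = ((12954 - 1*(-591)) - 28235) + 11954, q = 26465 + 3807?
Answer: -659383/3 ≈ -2.1979e+5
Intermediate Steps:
q = 30272
T = -2736 (T = ((12954 + 591) - 28235) + 11954 = (13545 - 28235) + 11954 = -14690 + 11954 = -2736)
U = 52286/3 (U = -2/9 + (⅑)*156860 = -2/9 + 156860/9 = 52286/3 ≈ 17429.)
U + (-214082 - ((q + T) - 4395)) = 52286/3 + (-214082 - ((30272 - 2736) - 4395)) = 52286/3 + (-214082 - (27536 - 4395)) = 52286/3 + (-214082 - 1*23141) = 52286/3 + (-214082 - 23141) = 52286/3 - 237223 = -659383/3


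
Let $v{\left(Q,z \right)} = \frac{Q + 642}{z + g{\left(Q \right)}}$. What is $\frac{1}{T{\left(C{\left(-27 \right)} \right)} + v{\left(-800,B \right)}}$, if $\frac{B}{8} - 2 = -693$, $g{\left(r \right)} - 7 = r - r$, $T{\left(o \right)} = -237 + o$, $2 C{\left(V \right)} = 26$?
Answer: $- \frac{5521}{1236546} \approx -0.0044649$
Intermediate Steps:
$C{\left(V \right)} = 13$ ($C{\left(V \right)} = \frac{1}{2} \cdot 26 = 13$)
$g{\left(r \right)} = 7$ ($g{\left(r \right)} = 7 + \left(r - r\right) = 7 + 0 = 7$)
$B = -5528$ ($B = 16 + 8 \left(-693\right) = 16 - 5544 = -5528$)
$v{\left(Q,z \right)} = \frac{642 + Q}{7 + z}$ ($v{\left(Q,z \right)} = \frac{Q + 642}{z + 7} = \frac{642 + Q}{7 + z}$)
$\frac{1}{T{\left(C{\left(-27 \right)} \right)} + v{\left(-800,B \right)}} = \frac{1}{\left(-237 + 13\right) + \frac{642 - 800}{7 - 5528}} = \frac{1}{-224 + \frac{1}{-5521} \left(-158\right)} = \frac{1}{-224 - - \frac{158}{5521}} = \frac{1}{-224 + \frac{158}{5521}} = \frac{1}{- \frac{1236546}{5521}} = - \frac{5521}{1236546}$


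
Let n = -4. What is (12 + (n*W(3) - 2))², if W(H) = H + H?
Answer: 196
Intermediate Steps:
W(H) = 2*H
(12 + (n*W(3) - 2))² = (12 + (-8*3 - 2))² = (12 + (-4*6 - 2))² = (12 + (-24 - 2))² = (12 - 26)² = (-14)² = 196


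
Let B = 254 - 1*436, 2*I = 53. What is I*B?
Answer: -4823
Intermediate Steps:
I = 53/2 (I = (½)*53 = 53/2 ≈ 26.500)
B = -182 (B = 254 - 436 = -182)
I*B = (53/2)*(-182) = -4823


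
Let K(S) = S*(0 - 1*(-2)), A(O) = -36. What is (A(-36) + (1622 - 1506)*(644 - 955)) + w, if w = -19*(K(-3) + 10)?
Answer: -36188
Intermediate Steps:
K(S) = 2*S (K(S) = S*(0 + 2) = S*2 = 2*S)
w = -76 (w = -19*(2*(-3) + 10) = -19*(-6 + 10) = -19*4 = -76)
(A(-36) + (1622 - 1506)*(644 - 955)) + w = (-36 + (1622 - 1506)*(644 - 955)) - 76 = (-36 + 116*(-311)) - 76 = (-36 - 36076) - 76 = -36112 - 76 = -36188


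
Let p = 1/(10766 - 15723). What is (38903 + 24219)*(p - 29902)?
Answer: -9356208899230/4957 ≈ -1.8875e+9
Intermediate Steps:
p = -1/4957 (p = 1/(-4957) = -1/4957 ≈ -0.00020173)
(38903 + 24219)*(p - 29902) = (38903 + 24219)*(-1/4957 - 29902) = 63122*(-148224215/4957) = -9356208899230/4957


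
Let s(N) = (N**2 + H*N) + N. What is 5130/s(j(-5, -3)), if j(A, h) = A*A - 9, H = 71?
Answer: 2565/704 ≈ 3.6435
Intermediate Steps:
j(A, h) = -9 + A**2 (j(A, h) = A**2 - 9 = -9 + A**2)
s(N) = N**2 + 72*N (s(N) = (N**2 + 71*N) + N = N**2 + 72*N)
5130/s(j(-5, -3)) = 5130/(((-9 + (-5)**2)*(72 + (-9 + (-5)**2)))) = 5130/(((-9 + 25)*(72 + (-9 + 25)))) = 5130/((16*(72 + 16))) = 5130/((16*88)) = 5130/1408 = 5130*(1/1408) = 2565/704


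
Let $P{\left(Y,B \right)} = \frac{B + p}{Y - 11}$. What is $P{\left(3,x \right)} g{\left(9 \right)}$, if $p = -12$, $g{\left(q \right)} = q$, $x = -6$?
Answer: $\frac{81}{4} \approx 20.25$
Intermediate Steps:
$P{\left(Y,B \right)} = \frac{-12 + B}{-11 + Y}$ ($P{\left(Y,B \right)} = \frac{B - 12}{Y - 11} = \frac{-12 + B}{-11 + Y}$)
$P{\left(3,x \right)} g{\left(9 \right)} = \frac{-12 - 6}{-11 + 3} \cdot 9 = \frac{1}{-8} \left(-18\right) 9 = \left(- \frac{1}{8}\right) \left(-18\right) 9 = \frac{9}{4} \cdot 9 = \frac{81}{4}$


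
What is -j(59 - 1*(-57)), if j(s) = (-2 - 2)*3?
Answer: 12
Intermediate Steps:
j(s) = -12 (j(s) = -4*3 = -12)
-j(59 - 1*(-57)) = -1*(-12) = 12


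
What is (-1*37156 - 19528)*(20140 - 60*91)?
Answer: -832121120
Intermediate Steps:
(-1*37156 - 19528)*(20140 - 60*91) = (-37156 - 19528)*(20140 - 5460) = -56684*14680 = -832121120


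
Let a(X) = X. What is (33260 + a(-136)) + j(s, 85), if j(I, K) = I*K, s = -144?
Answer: 20884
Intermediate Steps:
(33260 + a(-136)) + j(s, 85) = (33260 - 136) - 144*85 = 33124 - 12240 = 20884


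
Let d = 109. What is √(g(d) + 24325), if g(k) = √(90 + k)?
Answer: √(24325 + √199) ≈ 156.01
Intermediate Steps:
√(g(d) + 24325) = √(√(90 + 109) + 24325) = √(√199 + 24325) = √(24325 + √199)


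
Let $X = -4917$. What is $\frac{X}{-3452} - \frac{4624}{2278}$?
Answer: $- \frac{140033}{231284} \approx -0.60546$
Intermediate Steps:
$\frac{X}{-3452} - \frac{4624}{2278} = - \frac{4917}{-3452} - \frac{4624}{2278} = \left(-4917\right) \left(- \frac{1}{3452}\right) - \frac{136}{67} = \frac{4917}{3452} - \frac{136}{67} = - \frac{140033}{231284}$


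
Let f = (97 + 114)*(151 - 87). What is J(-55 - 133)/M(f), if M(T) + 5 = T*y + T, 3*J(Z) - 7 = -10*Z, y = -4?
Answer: -629/40517 ≈ -0.015524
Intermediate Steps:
f = 13504 (f = 211*64 = 13504)
J(Z) = 7/3 - 10*Z/3 (J(Z) = 7/3 + (-10*Z)/3 = 7/3 - 10*Z/3)
M(T) = -5 - 3*T (M(T) = -5 + (T*(-4) + T) = -5 + (-4*T + T) = -5 - 3*T)
J(-55 - 133)/M(f) = (7/3 - 10*(-55 - 133)/3)/(-5 - 3*13504) = (7/3 - 10/3*(-188))/(-5 - 40512) = (7/3 + 1880/3)/(-40517) = 629*(-1/40517) = -629/40517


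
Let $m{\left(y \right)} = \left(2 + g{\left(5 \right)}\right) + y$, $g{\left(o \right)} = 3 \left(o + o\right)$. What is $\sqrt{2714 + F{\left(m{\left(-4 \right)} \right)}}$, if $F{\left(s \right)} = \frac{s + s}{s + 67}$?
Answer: $\frac{3 \sqrt{2722130}}{95} \approx 52.102$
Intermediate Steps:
$g{\left(o \right)} = 6 o$ ($g{\left(o \right)} = 3 \cdot 2 o = 6 o$)
$m{\left(y \right)} = 32 + y$ ($m{\left(y \right)} = \left(2 + 6 \cdot 5\right) + y = \left(2 + 30\right) + y = 32 + y$)
$F{\left(s \right)} = \frac{2 s}{67 + s}$
$\sqrt{2714 + F{\left(m{\left(-4 \right)} \right)}} = \sqrt{2714 + \frac{2 \left(32 - 4\right)}{67 + \left(32 - 4\right)}} = \sqrt{2714 + 2 \cdot 28 \frac{1}{67 + 28}} = \sqrt{2714 + 2 \cdot 28 \cdot \frac{1}{95}} = \sqrt{2714 + \frac{56}{95}} = \sqrt{\frac{257886}{95}} = \frac{3 \sqrt{2722130}}{95}$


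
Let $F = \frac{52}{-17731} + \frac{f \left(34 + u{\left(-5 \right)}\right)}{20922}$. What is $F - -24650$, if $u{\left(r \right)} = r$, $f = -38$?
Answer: $\frac{4572170064397}{185483991} \approx 24650.0$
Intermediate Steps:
$F = - \frac{10313753}{185483991}$ ($F = \frac{52}{-17731} + \frac{\left(-38\right) \left(34 - 5\right)}{20922} = 52 \left(- \frac{1}{17731}\right) + \left(-38\right) 29 \cdot \frac{1}{20922} = - \frac{52}{17731} - \frac{551}{10461} = - \frac{10313753}{185483991} \approx -0.055605$)
$F - -24650 = - \frac{10313753}{185483991} - -24650 = - \frac{10313753}{185483991} + 24650 = \frac{4572170064397}{185483991}$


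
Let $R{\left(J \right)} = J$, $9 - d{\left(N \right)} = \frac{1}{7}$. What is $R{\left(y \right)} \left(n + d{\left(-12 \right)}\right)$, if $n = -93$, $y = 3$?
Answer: $- \frac{1767}{7} \approx -252.43$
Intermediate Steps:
$d{\left(N \right)} = \frac{62}{7}$ ($d{\left(N \right)} = 9 - \frac{1}{7} = \frac{62}{7}$)
$R{\left(y \right)} \left(n + d{\left(-12 \right)}\right) = 3 \left(-93 + \frac{62}{7}\right) = 3 \left(- \frac{589}{7}\right) = - \frac{1767}{7}$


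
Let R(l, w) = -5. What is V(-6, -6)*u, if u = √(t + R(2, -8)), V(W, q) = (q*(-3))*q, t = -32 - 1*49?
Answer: -108*I*√86 ≈ -1001.6*I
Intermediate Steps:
t = -81 (t = -32 - 49 = -81)
V(W, q) = -3*q² (V(W, q) = (-3*q)*q = -3*q²)
u = I*√86 (u = √(-81 - 5) = √(-86) = I*√86 ≈ 9.2736*I)
V(-6, -6)*u = (-3*(-6)²)*(I*√86) = (-3*36)*(I*√86) = -108*I*√86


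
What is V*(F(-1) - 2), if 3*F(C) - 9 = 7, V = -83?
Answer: -830/3 ≈ -276.67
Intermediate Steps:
F(C) = 16/3 (F(C) = 3 + (1/3)*7 = 3 + 7/3 = 16/3)
V*(F(-1) - 2) = -83*(16/3 - 2) = -83*10/3 = -830/3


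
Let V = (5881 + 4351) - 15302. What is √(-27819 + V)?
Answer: I*√32889 ≈ 181.35*I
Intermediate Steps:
V = -5070 (V = 10232 - 15302 = -5070)
√(-27819 + V) = √(-27819 - 5070) = √(-32889) = I*√32889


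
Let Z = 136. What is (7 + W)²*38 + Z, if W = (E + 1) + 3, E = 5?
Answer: 9864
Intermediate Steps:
W = 9 (W = (5 + 1) + 3 = 6 + 3 = 9)
(7 + W)²*38 + Z = (7 + 9)²*38 + 136 = 16²*38 + 136 = 256*38 + 136 = 9728 + 136 = 9864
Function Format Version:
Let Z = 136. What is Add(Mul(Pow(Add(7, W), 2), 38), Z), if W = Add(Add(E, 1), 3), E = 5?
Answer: 9864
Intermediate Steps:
W = 9 (W = Add(Add(5, 1), 3) = Add(6, 3) = 9)
Add(Mul(Pow(Add(7, W), 2), 38), Z) = Add(Mul(Pow(Add(7, 9), 2), 38), 136) = Add(Mul(Pow(16, 2), 38), 136) = Add(Mul(256, 38), 136) = Add(9728, 136) = 9864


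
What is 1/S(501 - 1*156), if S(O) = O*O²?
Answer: 1/41063625 ≈ 2.4352e-8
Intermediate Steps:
S(O) = O³
1/S(501 - 1*156) = 1/((501 - 1*156)³) = 1/((501 - 156)³) = 1/(345³) = 1/41063625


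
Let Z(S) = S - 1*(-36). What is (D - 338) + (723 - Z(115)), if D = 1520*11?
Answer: 16954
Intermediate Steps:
Z(S) = 36 + S (Z(S) = S + 36 = 36 + S)
D = 16720
(D - 338) + (723 - Z(115)) = (16720 - 338) + (723 - (36 + 115)) = 16382 + (723 - 1*151) = 16382 + (723 - 151) = 16382 + 572 = 16954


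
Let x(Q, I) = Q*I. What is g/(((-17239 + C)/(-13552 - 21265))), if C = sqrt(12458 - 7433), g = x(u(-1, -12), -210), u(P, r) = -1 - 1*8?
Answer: 567198698535/148589048 + 164510325*sqrt(201)/148589048 ≈ 3832.9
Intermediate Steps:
u(P, r) = -9 (u(P, r) = -1 - 8 = -9)
x(Q, I) = I*Q
g = 1890 (g = -210*(-9) = 1890)
C = 5*sqrt(201) (C = sqrt(5025) = 5*sqrt(201) ≈ 70.887)
g/(((-17239 + C)/(-13552 - 21265))) = 1890/(((-17239 + 5*sqrt(201))/(-13552 - 21265))) = 1890/(((-17239 + 5*sqrt(201))/(-34817))) = 1890/(((-17239 + 5*sqrt(201))*(-1/34817))) = 1890/(17239/34817 - 5*sqrt(201)/34817)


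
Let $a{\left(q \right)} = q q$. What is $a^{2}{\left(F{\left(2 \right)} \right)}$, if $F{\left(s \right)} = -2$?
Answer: $16$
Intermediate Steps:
$a{\left(q \right)} = q^{2}$
$a^{2}{\left(F{\left(2 \right)} \right)} = \left(\left(-2\right)^{2}\right)^{2} = 4^{2} = 16$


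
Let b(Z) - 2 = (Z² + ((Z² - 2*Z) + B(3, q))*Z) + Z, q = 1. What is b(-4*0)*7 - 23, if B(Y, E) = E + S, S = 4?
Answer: -9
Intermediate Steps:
B(Y, E) = 4 + E (B(Y, E) = E + 4 = 4 + E)
b(Z) = 2 + Z + Z² + Z*(5 + Z² - 2*Z) (b(Z) = 2 + ((Z² + ((Z² - 2*Z) + (4 + 1))*Z) + Z) = 2 + ((Z² + ((Z² - 2*Z) + 5)*Z) + Z) = 2 + ((Z² + (5 + Z² - 2*Z)*Z) + Z) = 2 + ((Z² + Z*(5 + Z² - 2*Z)) + Z) = 2 + (Z + Z² + Z*(5 + Z² - 2*Z)) = 2 + Z + Z² + Z*(5 + Z² - 2*Z))
b(-4*0)*7 - 23 = (2 + (-4*0)³ - (-4*0)² + 6*(-4*0))*7 - 23 = (2 + 0³ - 1*0² + 6*0)*7 - 23 = (2 + 0 - 1*0 + 0)*7 - 23 = (2 + 0 + 0 + 0)*7 - 23 = 2*7 - 23 = 14 - 23 = -9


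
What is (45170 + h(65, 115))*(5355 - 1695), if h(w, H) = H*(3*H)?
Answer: 310532700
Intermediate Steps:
h(w, H) = 3*H**2
(45170 + h(65, 115))*(5355 - 1695) = (45170 + 3*115**2)*(5355 - 1695) = (45170 + 3*13225)*3660 = (45170 + 39675)*3660 = 84845*3660 = 310532700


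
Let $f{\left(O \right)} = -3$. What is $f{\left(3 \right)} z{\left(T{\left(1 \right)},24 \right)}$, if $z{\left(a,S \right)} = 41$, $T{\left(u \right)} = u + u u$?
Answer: $-123$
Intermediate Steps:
$T{\left(u \right)} = u + u^{2}$
$f{\left(3 \right)} z{\left(T{\left(1 \right)},24 \right)} = \left(-3\right) 41 = -123$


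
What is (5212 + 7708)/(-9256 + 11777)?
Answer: 12920/2521 ≈ 5.1250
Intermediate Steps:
(5212 + 7708)/(-9256 + 11777) = 12920/2521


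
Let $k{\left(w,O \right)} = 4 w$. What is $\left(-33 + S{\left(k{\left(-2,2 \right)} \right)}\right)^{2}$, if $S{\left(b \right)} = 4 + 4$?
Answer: $625$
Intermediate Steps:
$S{\left(b \right)} = 8$
$\left(-33 + S{\left(k{\left(-2,2 \right)} \right)}\right)^{2} = \left(-33 + 8\right)^{2} = \left(-25\right)^{2} = 625$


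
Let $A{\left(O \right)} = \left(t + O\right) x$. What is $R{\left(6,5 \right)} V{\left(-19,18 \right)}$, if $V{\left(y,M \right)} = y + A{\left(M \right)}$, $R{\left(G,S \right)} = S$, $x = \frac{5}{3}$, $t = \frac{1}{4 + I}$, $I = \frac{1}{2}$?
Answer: $\frac{1535}{27} \approx 56.852$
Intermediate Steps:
$I = \frac{1}{2} \approx 0.5$
$t = \frac{2}{9}$ ($t = \frac{1}{4 + \frac{1}{2}} = \frac{1}{\frac{9}{2}} = \frac{2}{9} \approx 0.22222$)
$x = \frac{5}{3}$ ($x = 5 \cdot \frac{1}{3} = \frac{5}{3} \approx 1.6667$)
$A{\left(O \right)} = \frac{10}{27} + \frac{5 O}{3}$ ($A{\left(O \right)} = \left(\frac{2}{9} + O\right) \frac{5}{3} = \frac{10}{27} + \frac{5 O}{3}$)
$V{\left(y,M \right)} = \frac{10}{27} + y + \frac{5 M}{3}$ ($V{\left(y,M \right)} = y + \left(\frac{10}{27} + \frac{5 M}{3}\right) = \frac{10}{27} + y + \frac{5 M}{3}$)
$R{\left(6,5 \right)} V{\left(-19,18 \right)} = 5 \left(\frac{10}{27} - 19 + \frac{5}{3} \cdot 18\right) = 5 \left(\frac{10}{27} - 19 + 30\right) = 5 \cdot \frac{307}{27} = \frac{1535}{27}$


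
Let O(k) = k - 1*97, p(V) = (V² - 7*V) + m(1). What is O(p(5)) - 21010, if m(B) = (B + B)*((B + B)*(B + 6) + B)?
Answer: -21087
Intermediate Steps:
m(B) = 2*B*(B + 2*B*(6 + B)) (m(B) = (2*B)*((2*B)*(6 + B) + B) = (2*B)*(2*B*(6 + B) + B) = (2*B)*(B + 2*B*(6 + B)) = 2*B*(B + 2*B*(6 + B)))
p(V) = 30 + V² - 7*V (p(V) = (V² - 7*V) + 1²*(26 + 4*1) = (V² - 7*V) + 1*(26 + 4) = (V² - 7*V) + 1*30 = (V² - 7*V) + 30 = 30 + V² - 7*V)
O(k) = -97 + k (O(k) = k - 97 = -97 + k)
O(p(5)) - 21010 = (-97 + (30 + 5² - 7*5)) - 21010 = (-97 + (30 + 25 - 35)) - 21010 = (-97 + 20) - 21010 = -77 - 21010 = -21087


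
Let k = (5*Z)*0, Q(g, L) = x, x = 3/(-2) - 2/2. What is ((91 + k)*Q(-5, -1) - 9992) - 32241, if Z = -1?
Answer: -84921/2 ≈ -42461.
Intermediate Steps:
x = -5/2 (x = 3*(-1/2) - 2*1/2 = -3/2 - 1 = -5/2 ≈ -2.5000)
Q(g, L) = -5/2
k = 0 (k = (5*(-1))*0 = -5*0 = 0)
((91 + k)*Q(-5, -1) - 9992) - 32241 = ((91 + 0)*(-5/2) - 9992) - 32241 = (91*(-5/2) - 9992) - 32241 = (-455/2 - 9992) - 32241 = -20439/2 - 32241 = -84921/2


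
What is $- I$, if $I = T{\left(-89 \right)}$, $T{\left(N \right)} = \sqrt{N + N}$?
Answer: $- i \sqrt{178} \approx - 13.342 i$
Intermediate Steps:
$T{\left(N \right)} = \sqrt{2} \sqrt{N}$ ($T{\left(N \right)} = \sqrt{2 N} = \sqrt{2} \sqrt{N}$)
$I = i \sqrt{178}$ ($I = \sqrt{2} \sqrt{-89} = \sqrt{2} i \sqrt{89} = i \sqrt{178} \approx 13.342 i$)
$- I = - i \sqrt{178}$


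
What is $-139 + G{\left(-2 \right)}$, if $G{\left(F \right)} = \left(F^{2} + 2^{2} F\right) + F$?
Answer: $-145$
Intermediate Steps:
$G{\left(F \right)} = F^{2} + 5 F$ ($G{\left(F \right)} = \left(F^{2} + 4 F\right) + F = F^{2} + 5 F$)
$-139 + G{\left(-2 \right)} = -139 - 2 \left(5 - 2\right) = -139 - 6 = -145$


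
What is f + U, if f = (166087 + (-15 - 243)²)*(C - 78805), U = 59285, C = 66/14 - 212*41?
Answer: -142485759351/7 ≈ -2.0355e+10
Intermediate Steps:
C = -60811/7 (C = 66*(1/14) - 8692 = 33/7 - 8692 = -60811/7 ≈ -8687.3)
f = -142486174346/7 (f = (166087 + (-15 - 243)²)*(-60811/7 - 78805) = (166087 + (-258)²)*(-612446/7) = (166087 + 66564)*(-612446/7) = 232651*(-612446/7) = -142486174346/7 ≈ -2.0355e+10)
f + U = -142486174346/7 + 59285 = -142485759351/7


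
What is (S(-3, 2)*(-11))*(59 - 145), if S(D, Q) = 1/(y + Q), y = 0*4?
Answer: 473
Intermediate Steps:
y = 0
S(D, Q) = 1/Q (S(D, Q) = 1/(0 + Q) = 1/Q)
(S(-3, 2)*(-11))*(59 - 145) = (-11/2)*(59 - 145) = ((1/2)*(-11))*(-86) = -11/2*(-86) = 473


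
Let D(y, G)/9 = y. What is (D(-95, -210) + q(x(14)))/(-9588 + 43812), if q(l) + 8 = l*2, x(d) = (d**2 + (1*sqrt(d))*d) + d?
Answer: -443/34224 + 7*sqrt(14)/8556 ≈ -0.0098829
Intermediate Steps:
D(y, G) = 9*y
x(d) = d + d**2 + d**(3/2) (x(d) = (d**2 + sqrt(d)*d) + d = (d**2 + d**(3/2)) + d = d + d**2 + d**(3/2))
q(l) = -8 + 2*l (q(l) = -8 + l*2 = -8 + 2*l)
(D(-95, -210) + q(x(14)))/(-9588 + 43812) = (9*(-95) + (-8 + 2*(14 + 14**2 + 14**(3/2))))/(-9588 + 43812) = (-855 + (-8 + 2*(14 + 196 + 14*sqrt(14))))/34224 = (-855 + (-8 + 2*(210 + 14*sqrt(14))))*(1/34224) = (-855 + (-8 + (420 + 28*sqrt(14))))*(1/34224) = (-855 + (412 + 28*sqrt(14)))*(1/34224) = (-443 + 28*sqrt(14))*(1/34224) = -443/34224 + 7*sqrt(14)/8556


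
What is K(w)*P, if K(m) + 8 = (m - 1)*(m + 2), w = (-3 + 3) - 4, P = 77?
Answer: 154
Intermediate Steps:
w = -4 (w = 0 - 4 = -4)
K(m) = -8 + (-1 + m)*(2 + m) (K(m) = -8 + (m - 1)*(m + 2) = -8 + (-1 + m)*(2 + m))
K(w)*P = (-10 - 4 + (-4)²)*77 = (-10 - 4 + 16)*77 = 2*77 = 154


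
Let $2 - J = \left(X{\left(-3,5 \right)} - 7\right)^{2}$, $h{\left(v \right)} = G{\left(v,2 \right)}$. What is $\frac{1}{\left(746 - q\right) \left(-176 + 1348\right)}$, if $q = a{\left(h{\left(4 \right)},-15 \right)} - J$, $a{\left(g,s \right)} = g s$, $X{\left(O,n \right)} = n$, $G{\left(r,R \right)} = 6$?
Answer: $\frac{1}{977448} \approx 1.0231 \cdot 10^{-6}$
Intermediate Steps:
$h{\left(v \right)} = 6$
$J = -2$ ($J = 2 - \left(5 - 7\right)^{2} = 2 - \left(-2\right)^{2} = 2 - 4 = -2$)
$q = -88$ ($q = 6 \left(-15\right) - -2 = -90 + 2 = -88$)
$\frac{1}{\left(746 - q\right) \left(-176 + 1348\right)} = \frac{1}{\left(746 - -88\right) \left(-176 + 1348\right)} = \frac{1}{\left(746 + 88\right) 1172} = \frac{1}{834 \cdot 1172} = \frac{1}{977448}$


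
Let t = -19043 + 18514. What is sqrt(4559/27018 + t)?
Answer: I*sqrt(42892464926)/9006 ≈ 22.996*I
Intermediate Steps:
t = -529
sqrt(4559/27018 + t) = sqrt(4559/27018 - 529) = sqrt(-14287963/27018) = I*sqrt(42892464926)/9006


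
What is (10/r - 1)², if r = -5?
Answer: 9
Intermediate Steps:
(10/r - 1)² = (10/(-5) - 1)² = (10*(-⅕) - 1)² = (-2 - 1)² = (-3)² = 9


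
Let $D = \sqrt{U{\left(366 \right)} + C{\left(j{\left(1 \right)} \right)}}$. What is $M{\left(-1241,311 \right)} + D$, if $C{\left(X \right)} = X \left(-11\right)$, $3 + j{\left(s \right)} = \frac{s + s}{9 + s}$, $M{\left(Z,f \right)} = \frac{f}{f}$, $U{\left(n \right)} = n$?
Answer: $1 + \frac{8 \sqrt{155}}{5} \approx 20.92$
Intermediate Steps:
$M{\left(Z,f \right)} = 1$
$j{\left(s \right)} = -3 + \frac{2 s}{9 + s}$ ($j{\left(s \right)} = -3 + \frac{s + s}{9 + s} = -3 + \frac{2 s}{9 + s}$)
$C{\left(X \right)} = - 11 X$
$D = \frac{8 \sqrt{155}}{5}$ ($D = \sqrt{366 - 11 \frac{-27 - 1}{9 + 1}} = \sqrt{366 - 11 \frac{-27 - 1}{10}} = \sqrt{366 - 11 \cdot \frac{1}{10} \left(-28\right)} = \sqrt{366 - - \frac{154}{5}} = \sqrt{366 + \frac{154}{5}} = \sqrt{\frac{1984}{5}} = \frac{8 \sqrt{155}}{5} \approx 19.92$)
$M{\left(-1241,311 \right)} + D = 1 + \frac{8 \sqrt{155}}{5}$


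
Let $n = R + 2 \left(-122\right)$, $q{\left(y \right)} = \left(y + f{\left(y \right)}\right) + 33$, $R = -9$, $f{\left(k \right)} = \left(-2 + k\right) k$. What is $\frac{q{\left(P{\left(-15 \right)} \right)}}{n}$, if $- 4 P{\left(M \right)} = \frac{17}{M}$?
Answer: $- \frac{118069}{910800} \approx -0.12963$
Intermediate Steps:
$f{\left(k \right)} = k \left(-2 + k\right)$
$P{\left(M \right)} = - \frac{17}{4 M}$ ($P{\left(M \right)} = - \frac{17 \frac{1}{M}}{4} = - \frac{17}{4 M}$)
$q{\left(y \right)} = 33 + y + y \left(-2 + y\right)$ ($q{\left(y \right)} = \left(y + y \left(-2 + y\right)\right) + 33 = 33 + y + y \left(-2 + y\right)$)
$n = -253$ ($n = -9 + 2 \left(-122\right) = -9 - 244 = -253$)
$\frac{q{\left(P{\left(-15 \right)} \right)}}{n} = \frac{33 + \left(- \frac{17}{4 \left(-15\right)}\right)^{2} - - \frac{17}{4 \left(-15\right)}}{-253} = \left(33 + \left(\left(- \frac{17}{4}\right) \left(- \frac{1}{15}\right)\right)^{2} - \left(- \frac{17}{4}\right) \left(- \frac{1}{15}\right)\right) \left(- \frac{1}{253}\right) = \left(33 + \left(\frac{17}{60}\right)^{2} - \frac{17}{60}\right) \left(- \frac{1}{253}\right) = \left(33 + \frac{289}{3600} - \frac{17}{60}\right) \left(- \frac{1}{253}\right) = \frac{118069}{3600} \left(- \frac{1}{253}\right) = - \frac{118069}{910800}$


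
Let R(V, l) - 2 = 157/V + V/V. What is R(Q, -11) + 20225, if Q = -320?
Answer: 6472803/320 ≈ 20228.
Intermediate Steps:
R(V, l) = 3 + 157/V (R(V, l) = 2 + (157/V + V/V) = 2 + (157/V + 1) = 2 + (1 + 157/V) = 3 + 157/V)
R(Q, -11) + 20225 = (3 + 157/(-320)) + 20225 = (3 + 157*(-1/320)) + 20225 = (3 - 157/320) + 20225 = 803/320 + 20225 = 6472803/320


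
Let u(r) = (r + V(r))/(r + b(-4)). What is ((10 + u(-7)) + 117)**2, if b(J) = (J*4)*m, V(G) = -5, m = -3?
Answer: 26988025/1681 ≈ 16055.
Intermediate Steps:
b(J) = -12*J (b(J) = (J*4)*(-3) = (4*J)*(-3) = -12*J)
u(r) = (-5 + r)/(48 + r) (u(r) = (r - 5)/(r - 12*(-4)) = (-5 + r)/(r + 48) = (-5 + r)/(48 + r))
((10 + u(-7)) + 117)**2 = ((10 + (-5 - 7)/(48 - 7)) + 117)**2 = ((10 - 12/41) + 117)**2 = (398/41 + 117)**2 = (5195/41)**2 = 26988025/1681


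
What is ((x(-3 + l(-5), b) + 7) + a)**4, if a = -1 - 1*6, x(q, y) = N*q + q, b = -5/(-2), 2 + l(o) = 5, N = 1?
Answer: 0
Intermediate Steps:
l(o) = 3 (l(o) = -2 + 5 = 3)
b = 5/2 (b = -5*(-1/2) = 5/2 ≈ 2.5000)
x(q, y) = 2*q (x(q, y) = 1*q + q = q + q = 2*q)
a = -7 (a = -1 - 6 = -7)
((x(-3 + l(-5), b) + 7) + a)**4 = ((2*(-3 + 3) + 7) - 7)**4 = ((2*0 + 7) - 7)**4 = ((0 + 7) - 7)**4 = (7 - 7)**4 = 0**4 = 0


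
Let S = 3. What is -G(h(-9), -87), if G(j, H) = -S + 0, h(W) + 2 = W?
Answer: 3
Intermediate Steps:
h(W) = -2 + W
G(j, H) = -3 (G(j, H) = -1*3 + 0 = -3 + 0 = -3)
-G(h(-9), -87) = -1*(-3) = 3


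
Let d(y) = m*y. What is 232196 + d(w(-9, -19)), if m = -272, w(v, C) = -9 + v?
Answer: 237092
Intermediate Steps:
d(y) = -272*y
232196 + d(w(-9, -19)) = 232196 - 272*(-9 - 9) = 232196 - 272*(-18) = 232196 + 4896 = 237092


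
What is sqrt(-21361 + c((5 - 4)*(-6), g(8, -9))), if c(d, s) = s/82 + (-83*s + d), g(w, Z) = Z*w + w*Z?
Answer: I*sqrt(15829567)/41 ≈ 97.04*I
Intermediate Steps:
g(w, Z) = 2*Z*w (g(w, Z) = Z*w + Z*w = 2*Z*w)
c(d, s) = d - 6805*s/82 (c(d, s) = s*(1/82) + (d - 83*s) = s/82 + (d - 83*s) = d - 6805*s/82)
sqrt(-21361 + c((5 - 4)*(-6), g(8, -9))) = sqrt(-21361 + ((5 - 4)*(-6) - 6805*(-9)*8/41)) = sqrt(-21361 + (1*(-6) - 6805/82*(-144))) = sqrt(-21361 + (-6 + 489960/41)) = sqrt(-21361 + 489714/41) = sqrt(-386087/41) = I*sqrt(15829567)/41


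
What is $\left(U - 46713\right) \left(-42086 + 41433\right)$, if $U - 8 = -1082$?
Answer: $31204911$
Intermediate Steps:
$U = -1074$ ($U = 8 - 1082 = -1074$)
$\left(U - 46713\right) \left(-42086 + 41433\right) = \left(-1074 - 46713\right) \left(-42086 + 41433\right) = \left(-47787\right) \left(-653\right) = 31204911$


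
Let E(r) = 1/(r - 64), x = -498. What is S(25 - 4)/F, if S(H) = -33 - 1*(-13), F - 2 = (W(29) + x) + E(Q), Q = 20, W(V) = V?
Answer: 880/20549 ≈ 0.042824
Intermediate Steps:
E(r) = 1/(-64 + r)
F = -20549/44 (F = 2 + ((29 - 498) + 1/(-64 + 20)) = 2 + (-469 + 1/(-44)) = 2 + (-469 - 1/44) = 2 - 20637/44 = -20549/44 ≈ -467.02)
S(H) = -20 (S(H) = -33 + 13 = -20)
S(25 - 4)/F = -20/(-20549/44) = -20*(-44/20549) = 880/20549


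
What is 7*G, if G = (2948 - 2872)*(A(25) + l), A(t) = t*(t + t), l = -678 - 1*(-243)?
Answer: 433580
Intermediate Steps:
l = -435 (l = -678 + 243 = -435)
A(t) = 2*t² (A(t) = t*(2*t) = 2*t²)
G = 61940 (G = (2948 - 2872)*(2*25² - 435) = 76*(2*625 - 435) = 76*(1250 - 435) = 76*815 = 61940)
7*G = 7*61940 = 433580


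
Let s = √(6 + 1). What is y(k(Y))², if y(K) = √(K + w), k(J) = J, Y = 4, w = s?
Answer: 4 + √7 ≈ 6.6458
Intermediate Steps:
s = √7 ≈ 2.6458
w = √7 ≈ 2.6458
y(K) = √(K + √7)
y(k(Y))² = (√(4 + √7))² = 4 + √7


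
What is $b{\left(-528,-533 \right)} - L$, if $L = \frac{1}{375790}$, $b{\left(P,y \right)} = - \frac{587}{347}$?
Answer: $- \frac{220589077}{130399130} \approx -1.6916$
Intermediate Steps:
$b{\left(P,y \right)} = - \frac{587}{347}$ ($b{\left(P,y \right)} = \left(-587\right) \frac{1}{347} = - \frac{587}{347}$)
$L = \frac{1}{375790} \approx 2.6611 \cdot 10^{-6}$
$b{\left(-528,-533 \right)} - L = - \frac{587}{347} - \frac{1}{375790} = - \frac{220589077}{130399130}$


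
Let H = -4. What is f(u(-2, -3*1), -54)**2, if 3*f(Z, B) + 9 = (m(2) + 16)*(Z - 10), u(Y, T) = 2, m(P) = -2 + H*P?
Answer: 361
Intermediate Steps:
m(P) = -2 - 4*P
f(Z, B) = -23 + 2*Z (f(Z, B) = -3 + (((-2 - 4*2) + 16)*(Z - 10))/3 = -3 + (((-2 - 8) + 16)*(-10 + Z))/3 = -3 + ((-10 + 16)*(-10 + Z))/3 = -3 + (6*(-10 + Z))/3 = -3 + (-60 + 6*Z)/3 = -3 + (-20 + 2*Z) = -23 + 2*Z)
f(u(-2, -3*1), -54)**2 = (-23 + 2*2)**2 = (-23 + 4)**2 = (-19)**2 = 361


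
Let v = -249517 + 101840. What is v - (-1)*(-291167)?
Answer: -438844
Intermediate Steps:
v = -147677
v - (-1)*(-291167) = -147677 - (-1)*(-291167) = -147677 - 1*291167 = -147677 - 291167 = -438844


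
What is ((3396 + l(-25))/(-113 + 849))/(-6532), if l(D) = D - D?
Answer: -849/1201888 ≈ -0.00070639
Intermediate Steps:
l(D) = 0
((3396 + l(-25))/(-113 + 849))/(-6532) = ((3396 + 0)/(-113 + 849))/(-6532) = (3396/736)*(-1/6532) = (3396*(1/736))*(-1/6532) = (849/184)*(-1/6532) = -849/1201888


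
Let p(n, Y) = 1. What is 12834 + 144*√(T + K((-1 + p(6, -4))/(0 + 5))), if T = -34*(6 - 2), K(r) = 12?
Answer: 12834 + 288*I*√31 ≈ 12834.0 + 1603.5*I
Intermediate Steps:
T = -136 (T = -34*4 = -136)
12834 + 144*√(T + K((-1 + p(6, -4))/(0 + 5))) = 12834 + 144*√(-136 + 12) = 12834 + 144*√(-124) = 12834 + 144*(2*I*√31) = 12834 + 288*I*√31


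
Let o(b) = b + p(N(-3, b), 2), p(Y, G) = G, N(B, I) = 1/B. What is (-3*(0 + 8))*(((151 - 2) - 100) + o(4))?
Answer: -1320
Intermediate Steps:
o(b) = 2 + b (o(b) = b + 2 = 2 + b)
(-3*(0 + 8))*(((151 - 2) - 100) + o(4)) = (-3*(0 + 8))*(((151 - 2) - 100) + (2 + 4)) = (-3*8)*((149 - 100) + 6) = -24*(49 + 6) = -24*55 = -1320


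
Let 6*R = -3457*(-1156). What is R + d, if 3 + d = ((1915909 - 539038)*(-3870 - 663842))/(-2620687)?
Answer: 7994551527575/7862061 ≈ 1.0169e+6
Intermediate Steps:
d = 919345427091/2620687 (d = -3 + ((1915909 - 539038)*(-3870 - 663842))/(-2620687) = -3 + (1376871*(-667712))*(-1/2620687) = -3 - 919353289152*(-1/2620687) = -3 + 919353289152/2620687 = 919345427091/2620687 ≈ 3.5080e+5)
R = 1998146/3 (R = (-3457*(-1156))/6 = (⅙)*3996292 = 1998146/3 ≈ 6.6605e+5)
R + d = 1998146/3 + 919345427091/2620687 = 7994551527575/7862061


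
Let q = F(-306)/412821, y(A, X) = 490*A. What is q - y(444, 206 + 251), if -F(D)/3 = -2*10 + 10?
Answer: -29937778910/137607 ≈ -2.1756e+5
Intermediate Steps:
F(D) = 30 (F(D) = -3*(-2*10 + 10) = -3*(-20 + 10) = -3*(-10) = 30)
q = 10/137607 (q = 30/412821 = 30*(1/412821) = 10/137607 ≈ 7.2671e-5)
q - y(444, 206 + 251) = 10/137607 - 490*444 = 10/137607 - 1*217560 = 10/137607 - 217560 = -29937778910/137607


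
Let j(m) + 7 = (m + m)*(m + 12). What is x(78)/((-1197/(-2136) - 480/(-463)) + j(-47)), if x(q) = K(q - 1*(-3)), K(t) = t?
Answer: 26702136/1082787145 ≈ 0.024661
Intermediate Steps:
j(m) = -7 + 2*m*(12 + m) (j(m) = -7 + (m + m)*(m + 12) = -7 + (2*m)*(12 + m) = -7 + 2*m*(12 + m))
x(q) = 3 + q (x(q) = q - 1*(-3) = q + 3 = 3 + q)
x(78)/((-1197/(-2136) - 480/(-463)) + j(-47)) = (3 + 78)/((-1197/(-2136) - 480/(-463)) + (-7 + 2*(-47)² + 24*(-47))) = 81/((-1197*(-1/2136) - 480*(-1/463)) + (-7 + 2*2209 - 1128)) = 81/((399/712 + 480/463) + (-7 + 4418 - 1128)) = 81/(526497/329656 + 3283) = 81/(1082787145/329656) = 81*(329656/1082787145) = 26702136/1082787145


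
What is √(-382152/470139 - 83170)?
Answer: I*√2042589029298522/156713 ≈ 288.39*I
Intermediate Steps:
√(-382152/470139 - 83170) = √(-382152*1/470139 - 83170) = √(-127384/156713 - 83170) = √(-13033947594/156713) = I*√2042589029298522/156713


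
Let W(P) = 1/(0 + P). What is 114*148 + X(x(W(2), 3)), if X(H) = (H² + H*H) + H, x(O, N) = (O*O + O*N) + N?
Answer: 135375/8 ≈ 16922.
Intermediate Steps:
W(P) = 1/P
x(O, N) = N + O² + N*O (x(O, N) = (O² + N*O) + N = N + O² + N*O)
X(H) = H + 2*H² (X(H) = (H² + H²) + H = 2*H² + H = H + 2*H²)
114*148 + X(x(W(2), 3)) = 114*148 + (3 + (1/2)² + 3/2)*(1 + 2*(3 + (1/2)² + 3/2)) = 16872 + (3 + (½)² + 3*(½))*(1 + 2*(3 + (½)² + 3*(½))) = 16872 + (3 + ¼ + 3/2)*(1 + 2*(3 + ¼ + 3/2)) = 16872 + 19*(1 + 2*(19/4))/4 = 16872 + 19*(1 + 19/2)/4 = 16872 + (19/4)*(21/2) = 16872 + 399/8 = 135375/8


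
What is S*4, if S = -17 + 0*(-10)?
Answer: -68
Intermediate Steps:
S = -17 (S = -17 + 0 = -17)
S*4 = -17*4 = -68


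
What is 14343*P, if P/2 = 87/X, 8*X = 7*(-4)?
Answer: -713052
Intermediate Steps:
X = -7/2 (X = (7*(-4))/8 = (⅛)*(-28) = -7/2 ≈ -3.5000)
P = -348/7 (P = 2*(87/(-7/2)) = 2*(87*(-2/7)) = 2*(-174/7) = -348/7 ≈ -49.714)
14343*P = 14343*(-348/7) = -713052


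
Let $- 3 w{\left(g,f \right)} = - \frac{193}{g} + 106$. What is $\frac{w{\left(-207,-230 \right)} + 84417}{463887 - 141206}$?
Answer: $\frac{52400822}{200384901} \approx 0.2615$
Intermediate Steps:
$w{\left(g,f \right)} = - \frac{106}{3} + \frac{193}{3 g}$ ($w{\left(g,f \right)} = - \frac{- \frac{193}{g} + 106}{3} = - \frac{106 - \frac{193}{g}}{3} = - \frac{106}{3} + \frac{193}{3 g}$)
$\frac{w{\left(-207,-230 \right)} + 84417}{463887 - 141206} = \frac{\frac{193 - -21942}{3 \left(-207\right)} + 84417}{463887 - 141206} = \frac{\frac{1}{3} \left(- \frac{1}{207}\right) \left(193 + 21942\right) + 84417}{322681} = \left(\frac{1}{3} \left(- \frac{1}{207}\right) 22135 + 84417\right) \frac{1}{322681} = \left(- \frac{22135}{621} + 84417\right) \frac{1}{322681} = \frac{52400822}{621} \cdot \frac{1}{322681} = \frac{52400822}{200384901}$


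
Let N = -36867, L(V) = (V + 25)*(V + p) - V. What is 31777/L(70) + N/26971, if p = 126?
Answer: 24739231/71473150 ≈ 0.34613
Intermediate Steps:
L(V) = -V + (25 + V)*(126 + V) (L(V) = (V + 25)*(V + 126) - V = (25 + V)*(126 + V) - V = -V + (25 + V)*(126 + V))
31777/L(70) + N/26971 = 31777/(3150 + 70**2 + 150*70) - 36867/26971 = 31777/(3150 + 4900 + 10500) - 36867*1/26971 = 31777/18550 - 36867/26971 = 24739231/71473150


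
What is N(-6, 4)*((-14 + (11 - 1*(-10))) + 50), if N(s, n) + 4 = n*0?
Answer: -228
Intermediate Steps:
N(s, n) = -4 (N(s, n) = -4 + n*0 = -4 + 0 = -4)
N(-6, 4)*((-14 + (11 - 1*(-10))) + 50) = -4*((-14 + (11 - 1*(-10))) + 50) = -4*((-14 + (11 + 10)) + 50) = -4*((-14 + 21) + 50) = -4*(7 + 50) = -4*57 = -228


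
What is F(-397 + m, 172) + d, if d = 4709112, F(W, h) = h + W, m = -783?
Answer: 4708104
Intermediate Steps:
F(W, h) = W + h
F(-397 + m, 172) + d = ((-397 - 783) + 172) + 4709112 = (-1180 + 172) + 4709112 = -1008 + 4709112 = 4708104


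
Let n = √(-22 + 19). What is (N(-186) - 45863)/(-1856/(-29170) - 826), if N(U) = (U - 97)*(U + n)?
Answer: -98813375/12046282 + 4127555*I*√3/12046282 ≈ -8.2028 + 0.59347*I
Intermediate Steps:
n = I*√3 (n = √(-3) = I*√3 ≈ 1.732*I)
N(U) = (-97 + U)*(U + I*√3) (N(U) = (U - 97)*(U + I*√3) = (-97 + U)*(U + I*√3))
(N(-186) - 45863)/(-1856/(-29170) - 826) = (((-186)² - 97*(-186) - 97*I*√3 + I*(-186)*√3) - 45863)/(-1856/(-29170) - 826) = ((34596 + 18042 - 97*I*√3 - 186*I*√3) - 45863)/(-1856*(-1/29170) - 826) = ((52638 - 283*I*√3) - 45863)/(928/14585 - 826) = (6775 - 283*I*√3)/(-12046282/14585) = (6775 - 283*I*√3)*(-14585/12046282) = -98813375/12046282 + 4127555*I*√3/12046282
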